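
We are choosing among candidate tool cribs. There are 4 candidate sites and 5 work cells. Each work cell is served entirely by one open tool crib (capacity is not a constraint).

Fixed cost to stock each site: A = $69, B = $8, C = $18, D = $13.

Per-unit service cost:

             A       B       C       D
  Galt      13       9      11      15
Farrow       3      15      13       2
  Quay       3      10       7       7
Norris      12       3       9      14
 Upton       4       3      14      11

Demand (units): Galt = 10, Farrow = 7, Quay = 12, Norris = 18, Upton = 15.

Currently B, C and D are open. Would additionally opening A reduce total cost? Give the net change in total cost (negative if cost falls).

No — net change +21 (cost rises by 21).

Current service cost with {B, C, D}: 287.
Adding A: each work cell re-picks its cheapest; new service cost 239, saving 48.
Extra fixed cost: 69. Net change = 69 − 48 = 21.
(Totals: 326 → 347.)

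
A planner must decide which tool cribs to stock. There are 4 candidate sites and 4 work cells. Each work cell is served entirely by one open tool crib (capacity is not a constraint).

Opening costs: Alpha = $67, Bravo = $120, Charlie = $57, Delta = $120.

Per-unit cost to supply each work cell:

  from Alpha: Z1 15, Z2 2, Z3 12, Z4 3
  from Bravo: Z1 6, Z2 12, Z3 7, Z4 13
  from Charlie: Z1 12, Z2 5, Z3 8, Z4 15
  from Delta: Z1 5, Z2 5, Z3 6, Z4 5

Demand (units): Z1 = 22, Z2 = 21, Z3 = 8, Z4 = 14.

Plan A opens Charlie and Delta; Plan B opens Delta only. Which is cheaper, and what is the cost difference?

Plan A: {Charlie, Delta}: Z1→Delta 5·22=110, Z2→Charlie 5·21=105, Z3→Delta 6·8=48, Z4→Delta 5·14=70. Service 333; fixed 177; total 510.
Plan B: {Delta}: Z1→Delta 5·22=110, Z2→Delta 5·21=105, Z3→Delta 6·8=48, Z4→Delta 5·14=70. Service 333; fixed 120; total 453.
Difference: |510 − 453| = 57.

Plan B is cheaper by 57.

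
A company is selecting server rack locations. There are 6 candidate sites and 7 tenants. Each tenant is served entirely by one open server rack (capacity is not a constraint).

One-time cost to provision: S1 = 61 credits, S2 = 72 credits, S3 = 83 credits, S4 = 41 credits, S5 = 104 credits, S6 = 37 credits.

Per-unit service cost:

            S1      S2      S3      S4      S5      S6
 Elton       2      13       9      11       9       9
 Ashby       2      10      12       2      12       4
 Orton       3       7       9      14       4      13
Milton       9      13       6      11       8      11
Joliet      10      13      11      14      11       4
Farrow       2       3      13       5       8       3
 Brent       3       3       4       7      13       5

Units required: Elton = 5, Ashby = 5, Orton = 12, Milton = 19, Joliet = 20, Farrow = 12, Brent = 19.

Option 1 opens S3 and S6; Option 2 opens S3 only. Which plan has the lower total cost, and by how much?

Option 1 is cheaper by 263.

Option 1: {S3, S6}: Elton→S3 9·5=45, Ashby→S6 4·5=20, Orton→S3 9·12=108, Milton→S3 6·19=114, Joliet→S6 4·20=80, Farrow→S6 3·12=36, Brent→S3 4·19=76. Service 479; fixed 120; total 599.
Option 2: {S3}: Elton→S3 9·5=45, Ashby→S3 12·5=60, Orton→S3 9·12=108, Milton→S3 6·19=114, Joliet→S3 11·20=220, Farrow→S3 13·12=156, Brent→S3 4·19=76. Service 779; fixed 83; total 862.
Difference: |599 − 862| = 263.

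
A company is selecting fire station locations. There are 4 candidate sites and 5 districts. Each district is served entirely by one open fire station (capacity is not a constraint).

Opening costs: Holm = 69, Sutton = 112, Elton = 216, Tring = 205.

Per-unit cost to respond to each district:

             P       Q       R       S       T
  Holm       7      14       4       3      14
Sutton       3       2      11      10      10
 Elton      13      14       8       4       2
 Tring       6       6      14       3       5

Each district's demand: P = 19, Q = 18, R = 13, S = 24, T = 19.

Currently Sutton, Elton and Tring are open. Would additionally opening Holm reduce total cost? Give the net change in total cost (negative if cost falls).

No — net change +17 (cost rises by 17).

Current service cost with {Sutton, Elton, Tring}: 307.
Adding Holm: each district re-picks its cheapest; new service cost 255, saving 52.
Extra fixed cost: 69. Net change = 69 − 52 = 17.
(Totals: 840 → 857.)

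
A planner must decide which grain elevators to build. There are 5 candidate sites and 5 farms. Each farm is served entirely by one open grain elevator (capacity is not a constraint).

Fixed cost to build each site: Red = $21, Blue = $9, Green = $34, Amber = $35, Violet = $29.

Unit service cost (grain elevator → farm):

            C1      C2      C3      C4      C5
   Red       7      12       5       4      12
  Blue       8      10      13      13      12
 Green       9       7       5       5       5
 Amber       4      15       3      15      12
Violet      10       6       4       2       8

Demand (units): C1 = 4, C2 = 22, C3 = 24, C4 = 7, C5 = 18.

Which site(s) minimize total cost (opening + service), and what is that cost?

Open Green, Amber and Violet; minimum total cost 422.

For any fixed open set, each farm goes to its cheapest open site; total = fixed + service.
{Green, Amber, Violet}: C1→Amber 4·4=16, C2→Violet 6·22=132, C3→Amber 3·24=72, C4→Violet 2·7=14, C5→Green 5·18=90. Service 324; fixed 98; total 422.
{Blue, Green, Amber, Violet}: service 324 + fixed 107 = 431
{Green, Violet}: C1→Green 9·4=36, C2→Violet 6·22=132, C3→Violet 4·24=96, C4→Violet 2·7=14, C5→Green 5·18=90. Service 368; fixed 63; total 431.
{Red, Blue, Green, Amber, Violet}: service 324 + fixed 128 = 452
No other subset beats 422.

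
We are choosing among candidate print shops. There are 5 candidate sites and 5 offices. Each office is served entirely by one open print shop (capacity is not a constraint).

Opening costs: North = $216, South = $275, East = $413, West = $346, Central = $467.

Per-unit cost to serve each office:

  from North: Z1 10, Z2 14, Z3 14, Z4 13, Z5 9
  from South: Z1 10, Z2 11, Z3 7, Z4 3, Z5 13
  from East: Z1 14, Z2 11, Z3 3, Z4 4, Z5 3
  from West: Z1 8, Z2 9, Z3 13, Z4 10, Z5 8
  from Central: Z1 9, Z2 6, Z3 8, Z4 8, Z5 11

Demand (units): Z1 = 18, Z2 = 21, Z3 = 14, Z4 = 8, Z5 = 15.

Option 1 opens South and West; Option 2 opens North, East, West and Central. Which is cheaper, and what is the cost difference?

Option 1: {South, West}: Z1→West 8·18=144, Z2→West 9·21=189, Z3→South 7·14=98, Z4→South 3·8=24, Z5→West 8·15=120. Service 575; fixed 621; total 1196.
Option 2: {North, East, West, Central}: Z1→West 8·18=144, Z2→Central 6·21=126, Z3→East 3·14=42, Z4→East 4·8=32, Z5→East 3·15=45. Service 389; fixed 1442; total 1831.
Difference: |1196 − 1831| = 635.

Option 1 is cheaper by 635.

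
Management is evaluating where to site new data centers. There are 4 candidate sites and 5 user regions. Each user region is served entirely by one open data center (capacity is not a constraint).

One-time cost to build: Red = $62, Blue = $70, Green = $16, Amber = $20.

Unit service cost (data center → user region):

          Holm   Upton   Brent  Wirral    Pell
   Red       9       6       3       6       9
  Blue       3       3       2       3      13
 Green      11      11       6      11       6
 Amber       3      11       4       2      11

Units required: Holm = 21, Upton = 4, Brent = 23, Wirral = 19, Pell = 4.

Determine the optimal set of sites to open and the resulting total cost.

For any fixed open set, each user region goes to its cheapest open site; total = fixed + service.
{Blue, Green}: Holm→Blue 3·21=63, Upton→Blue 3·4=12, Brent→Blue 2·23=46, Wirral→Blue 3·19=57, Pell→Green 6·4=24. Service 202; fixed 86; total 288.
{Blue, Green, Amber}: service 183 + fixed 106 = 289
{Blue, Amber}: service 203 + fixed 90 = 293
{Red, Blue, Green, Amber}: service 183 + fixed 168 = 351
(All 15 nonempty subsets were checked; Blue and Green is lowest.)

Open Blue and Green; minimum total cost 288.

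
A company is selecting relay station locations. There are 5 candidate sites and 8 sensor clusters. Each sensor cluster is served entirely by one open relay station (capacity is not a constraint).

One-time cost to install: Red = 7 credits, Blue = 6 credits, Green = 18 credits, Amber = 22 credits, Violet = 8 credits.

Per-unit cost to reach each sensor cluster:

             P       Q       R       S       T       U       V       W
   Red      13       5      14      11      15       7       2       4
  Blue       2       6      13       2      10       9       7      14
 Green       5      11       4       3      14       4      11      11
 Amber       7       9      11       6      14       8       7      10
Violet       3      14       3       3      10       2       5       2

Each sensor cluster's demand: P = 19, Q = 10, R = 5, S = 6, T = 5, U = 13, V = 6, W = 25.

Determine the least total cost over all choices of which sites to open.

For any fixed open set, each sensor cluster goes to its cheapest open site; total = fixed + service.
{Red, Blue, Violet}: P→Blue 2·19=38, Q→Red 5·10=50, R→Violet 3·5=15, S→Blue 2·6=12, T→Blue 10·5=50, U→Violet 2·13=26, V→Red 2·6=12, W→Violet 2·25=50. Service 253; fixed 21; total 274.
{Red, Blue, Green, Violet}: service 253 + fixed 39 = 292
{Red, Violet}: service 278 + fixed 15 = 293
{Red, Blue, Green, Amber, Violet}: P→Blue 2·19=38, Q→Red 5·10=50, R→Violet 3·5=15, S→Blue 2·6=12, T→Blue 10·5=50, U→Violet 2·13=26, V→Red 2·6=12, W→Violet 2·25=50. Service 253; fixed 61; total 314.
No other subset beats 274.

Minimum total cost: 274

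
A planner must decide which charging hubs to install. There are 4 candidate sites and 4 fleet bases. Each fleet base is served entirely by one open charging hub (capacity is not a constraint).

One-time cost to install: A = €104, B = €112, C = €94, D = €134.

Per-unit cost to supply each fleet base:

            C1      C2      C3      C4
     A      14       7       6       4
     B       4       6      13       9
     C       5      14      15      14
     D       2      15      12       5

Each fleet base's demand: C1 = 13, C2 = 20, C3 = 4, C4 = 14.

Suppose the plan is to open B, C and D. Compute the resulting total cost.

Each fleet base is assigned to its cheapest site among the open ones.
{B, C, D}: C1→D 2·13=26, C2→B 6·20=120, C3→D 12·4=48, C4→D 5·14=70. Service 264; fixed 340; total 604.

Total cost: 604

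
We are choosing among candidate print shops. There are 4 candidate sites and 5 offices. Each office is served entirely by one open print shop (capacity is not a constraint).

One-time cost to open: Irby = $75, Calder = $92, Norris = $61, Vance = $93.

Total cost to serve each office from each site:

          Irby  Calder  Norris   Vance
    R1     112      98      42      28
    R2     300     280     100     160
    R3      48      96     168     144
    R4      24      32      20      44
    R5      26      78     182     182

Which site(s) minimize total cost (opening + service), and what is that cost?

For any fixed open set, each office goes to its cheapest open site; total = fixed + service.
{Irby, Norris}: R1→Norris 42, R2→Norris 100, R3→Irby 48, R4→Norris 20, R5→Irby 26. Service 236; fixed 136; total 372.
{Irby, Norris, Vance}: R1→Vance 28, R2→Norris 100, R3→Irby 48, R4→Norris 20, R5→Irby 26. Service 222; fixed 229; total 451.
{Irby, Vance}: R1→Vance 28, R2→Vance 160, R3→Irby 48, R4→Irby 24, R5→Irby 26. Service 286; fixed 168; total 454.
{Irby, Calder, Norris, Vance}: service 222 + fixed 321 = 543
(All 15 nonempty subsets were checked; Irby and Norris is lowest.)

Open Irby and Norris; minimum total cost 372.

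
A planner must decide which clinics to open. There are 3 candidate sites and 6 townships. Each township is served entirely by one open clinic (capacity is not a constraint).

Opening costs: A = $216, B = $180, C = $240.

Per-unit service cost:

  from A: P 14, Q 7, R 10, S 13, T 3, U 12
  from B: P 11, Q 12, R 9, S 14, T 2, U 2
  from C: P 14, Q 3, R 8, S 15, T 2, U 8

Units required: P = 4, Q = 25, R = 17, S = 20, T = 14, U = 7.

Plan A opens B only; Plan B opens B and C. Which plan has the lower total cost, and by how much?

Plan A: {B}: P→B 11·4=44, Q→B 12·25=300, R→B 9·17=153, S→B 14·20=280, T→B 2·14=28, U→B 2·7=14. Service 819; fixed 180; total 999.
Plan B: {B, C}: P→B 11·4=44, Q→C 3·25=75, R→C 8·17=136, S→B 14·20=280, T→B 2·14=28, U→B 2·7=14. Service 577; fixed 420; total 997.
Difference: |999 − 997| = 2.

Plan B is cheaper by 2.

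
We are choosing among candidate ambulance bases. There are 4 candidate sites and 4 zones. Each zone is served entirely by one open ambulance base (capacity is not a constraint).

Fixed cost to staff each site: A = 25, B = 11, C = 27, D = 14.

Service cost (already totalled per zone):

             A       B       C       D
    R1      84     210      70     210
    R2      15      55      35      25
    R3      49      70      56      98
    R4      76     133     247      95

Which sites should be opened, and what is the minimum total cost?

Open A only; minimum total cost 249.

For any fixed open set, each zone goes to its cheapest open site; total = fixed + service.
{A}: R1→A 84, R2→A 15, R3→A 49, R4→A 76. Service 224; fixed 25; total 249.
{A, B}: R1→A 84, R2→A 15, R3→A 49, R4→A 76. Service 224; fixed 36; total 260.
{A, C}: service 210 + fixed 52 = 262
{A, B, C, D}: service 210 + fixed 77 = 287
No other subset beats 249.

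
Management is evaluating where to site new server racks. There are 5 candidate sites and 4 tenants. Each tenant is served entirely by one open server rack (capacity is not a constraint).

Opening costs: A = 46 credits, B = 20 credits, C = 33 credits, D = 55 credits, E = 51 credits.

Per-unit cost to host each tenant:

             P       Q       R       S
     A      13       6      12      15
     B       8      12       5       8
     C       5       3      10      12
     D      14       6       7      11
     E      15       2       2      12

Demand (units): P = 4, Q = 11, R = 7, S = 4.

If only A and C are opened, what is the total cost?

Each tenant is assigned to its cheapest site among the open ones.
{A, C}: P→C 5·4=20, Q→C 3·11=33, R→C 10·7=70, S→C 12·4=48. Service 171; fixed 79; total 250.

Total cost: 250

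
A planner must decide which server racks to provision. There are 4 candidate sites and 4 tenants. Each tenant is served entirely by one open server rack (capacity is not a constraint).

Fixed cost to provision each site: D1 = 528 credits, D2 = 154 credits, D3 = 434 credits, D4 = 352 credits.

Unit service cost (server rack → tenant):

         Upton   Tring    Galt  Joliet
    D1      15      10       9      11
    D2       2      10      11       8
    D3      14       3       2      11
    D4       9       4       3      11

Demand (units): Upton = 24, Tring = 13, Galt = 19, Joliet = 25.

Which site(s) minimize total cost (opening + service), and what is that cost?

For any fixed open set, each tenant goes to its cheapest open site; total = fixed + service.
{D2}: Upton→D2 2·24=48, Tring→D2 10·13=130, Galt→D2 11·19=209, Joliet→D2 8·25=200. Service 587; fixed 154; total 741.
{D2, D4}: Upton→D2 2·24=48, Tring→D4 4·13=52, Galt→D4 3·19=57, Joliet→D2 8·25=200. Service 357; fixed 506; total 863.
{D2, D3}: service 325 + fixed 588 = 913
{D1, D2, D3, D4}: service 325 + fixed 1468 = 1793
No other subset beats 741.

Open D2 only; minimum total cost 741.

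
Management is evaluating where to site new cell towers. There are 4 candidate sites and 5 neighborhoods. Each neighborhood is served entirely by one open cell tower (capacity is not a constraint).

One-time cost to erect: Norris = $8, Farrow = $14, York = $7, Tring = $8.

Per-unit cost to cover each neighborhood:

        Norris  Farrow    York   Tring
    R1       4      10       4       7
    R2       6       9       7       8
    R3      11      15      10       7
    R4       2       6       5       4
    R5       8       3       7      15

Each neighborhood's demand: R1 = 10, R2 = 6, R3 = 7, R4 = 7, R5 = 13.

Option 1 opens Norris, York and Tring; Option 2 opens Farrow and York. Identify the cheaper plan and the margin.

Option 1: {Norris, York, Tring}: R1→Norris 4·10=40, R2→Norris 6·6=36, R3→Tring 7·7=49, R4→Norris 2·7=14, R5→York 7·13=91. Service 230; fixed 23; total 253.
Option 2: {Farrow, York}: R1→York 4·10=40, R2→York 7·6=42, R3→York 10·7=70, R4→York 5·7=35, R5→Farrow 3·13=39. Service 226; fixed 21; total 247.
Difference: |253 − 247| = 6.

Option 2 is cheaper by 6.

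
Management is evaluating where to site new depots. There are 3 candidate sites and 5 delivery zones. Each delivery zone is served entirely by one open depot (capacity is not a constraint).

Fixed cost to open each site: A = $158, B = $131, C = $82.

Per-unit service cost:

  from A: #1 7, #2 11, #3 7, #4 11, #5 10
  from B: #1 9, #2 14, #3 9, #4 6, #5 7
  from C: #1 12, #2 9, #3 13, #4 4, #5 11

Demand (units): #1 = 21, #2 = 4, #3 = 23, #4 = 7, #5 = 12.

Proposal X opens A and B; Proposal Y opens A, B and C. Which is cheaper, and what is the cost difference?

Proposal X is cheaper by 60.

Proposal X: {A, B}: #1→A 7·21=147, #2→A 11·4=44, #3→A 7·23=161, #4→B 6·7=42, #5→B 7·12=84. Service 478; fixed 289; total 767.
Proposal Y: {A, B, C}: #1→A 7·21=147, #2→C 9·4=36, #3→A 7·23=161, #4→C 4·7=28, #5→B 7·12=84. Service 456; fixed 371; total 827.
Difference: |767 − 827| = 60.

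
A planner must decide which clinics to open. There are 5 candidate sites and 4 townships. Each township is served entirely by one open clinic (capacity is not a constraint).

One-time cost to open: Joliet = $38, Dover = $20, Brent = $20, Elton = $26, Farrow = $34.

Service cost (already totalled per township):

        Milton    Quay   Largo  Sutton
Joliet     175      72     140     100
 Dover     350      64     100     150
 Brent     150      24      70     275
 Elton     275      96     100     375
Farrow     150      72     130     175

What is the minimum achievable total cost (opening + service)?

For any fixed open set, each township goes to its cheapest open site; total = fixed + service.
{Joliet, Brent}: Milton→Brent 150, Quay→Brent 24, Largo→Brent 70, Sutton→Joliet 100. Service 344; fixed 58; total 402.
{Joliet, Dover, Brent}: service 344 + fixed 78 = 422
{Joliet, Brent, Elton}: Milton→Brent 150, Quay→Brent 24, Largo→Brent 70, Sutton→Joliet 100. Service 344; fixed 84; total 428.
{Joliet, Dover, Brent, Elton, Farrow}: service 344 + fixed 138 = 482
No other subset beats 402.

Minimum total cost: 402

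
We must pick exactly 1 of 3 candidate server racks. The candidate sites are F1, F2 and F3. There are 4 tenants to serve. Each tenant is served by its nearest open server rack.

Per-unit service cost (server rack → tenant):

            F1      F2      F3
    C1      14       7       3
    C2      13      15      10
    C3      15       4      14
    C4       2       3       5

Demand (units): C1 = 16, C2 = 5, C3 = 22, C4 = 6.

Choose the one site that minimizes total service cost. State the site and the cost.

With exactly 1 open, each tenant uses its cheapest among the chosen.
{F2}: C1→F2 7·16=112, C2→F2 15·5=75, C3→F2 4·22=88, C4→F2 3·6=18. Service cost 293.
{F3}: service cost 436
{F1}: service cost 631
Among all 3 size-1 choices, {F2} is lowest.

Choose F2 only; total service cost 293.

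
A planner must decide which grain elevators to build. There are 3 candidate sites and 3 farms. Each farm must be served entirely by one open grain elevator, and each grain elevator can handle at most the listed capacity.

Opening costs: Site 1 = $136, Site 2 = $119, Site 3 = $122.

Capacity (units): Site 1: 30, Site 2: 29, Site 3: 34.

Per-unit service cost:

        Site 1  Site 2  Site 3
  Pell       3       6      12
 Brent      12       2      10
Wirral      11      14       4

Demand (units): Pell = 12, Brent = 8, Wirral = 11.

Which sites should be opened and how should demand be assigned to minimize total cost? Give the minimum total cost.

Open {Site 2, Site 3}: Pell→Site 2 6·12=72, Brent→Site 2 2·8=16, Wirral→Site 3 4·11=44.
Loads: Site 2 carries 20/29, Site 3 carries 11/34. Service 132; fixed 241; total 373.
Next best feasible plan costs 390.

Minimum total cost: 373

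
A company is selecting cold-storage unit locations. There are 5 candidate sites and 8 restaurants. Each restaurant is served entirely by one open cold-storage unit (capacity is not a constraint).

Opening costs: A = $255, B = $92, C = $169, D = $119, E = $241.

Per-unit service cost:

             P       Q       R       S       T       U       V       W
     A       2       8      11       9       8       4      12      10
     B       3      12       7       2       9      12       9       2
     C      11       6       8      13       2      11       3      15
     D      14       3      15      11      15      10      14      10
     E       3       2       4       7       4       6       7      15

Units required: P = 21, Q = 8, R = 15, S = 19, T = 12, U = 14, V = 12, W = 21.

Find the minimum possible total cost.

For any fixed open set, each restaurant goes to its cheapest open site; total = fixed + service.
{B, E}: P→B 3·21=63, Q→E 2·8=16, R→E 4·15=60, S→B 2·19=38, T→E 4·12=48, U→E 6·14=84, V→E 7·12=84, W→B 2·21=42. Service 435; fixed 333; total 768.
{B, C}: service 510 + fixed 261 = 771
{B}: service 728 + fixed 92 = 820
{A, B, C, D, E}: P→A 2·21=42, Q→E 2·8=16, R→E 4·15=60, S→B 2·19=38, T→C 2·12=24, U→A 4·14=56, V→C 3·12=36, W→B 2·21=42. Service 314; fixed 876; total 1190.
No other subset beats 768.

Minimum total cost: 768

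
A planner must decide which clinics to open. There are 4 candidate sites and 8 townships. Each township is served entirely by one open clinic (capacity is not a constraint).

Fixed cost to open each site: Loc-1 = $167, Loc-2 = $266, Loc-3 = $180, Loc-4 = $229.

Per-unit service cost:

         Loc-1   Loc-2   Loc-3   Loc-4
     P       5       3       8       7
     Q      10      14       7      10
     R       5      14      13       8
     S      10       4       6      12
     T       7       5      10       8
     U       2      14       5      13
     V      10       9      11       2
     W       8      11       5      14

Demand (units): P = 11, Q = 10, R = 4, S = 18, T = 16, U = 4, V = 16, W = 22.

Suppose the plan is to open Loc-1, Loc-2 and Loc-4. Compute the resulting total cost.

Total cost: 1183

Each township is assigned to its cheapest site among the open ones.
{Loc-1, Loc-2, Loc-4}: P→Loc-2 3·11=33, Q→Loc-1 10·10=100, R→Loc-1 5·4=20, S→Loc-2 4·18=72, T→Loc-2 5·16=80, U→Loc-1 2·4=8, V→Loc-4 2·16=32, W→Loc-1 8·22=176. Service 521; fixed 662; total 1183.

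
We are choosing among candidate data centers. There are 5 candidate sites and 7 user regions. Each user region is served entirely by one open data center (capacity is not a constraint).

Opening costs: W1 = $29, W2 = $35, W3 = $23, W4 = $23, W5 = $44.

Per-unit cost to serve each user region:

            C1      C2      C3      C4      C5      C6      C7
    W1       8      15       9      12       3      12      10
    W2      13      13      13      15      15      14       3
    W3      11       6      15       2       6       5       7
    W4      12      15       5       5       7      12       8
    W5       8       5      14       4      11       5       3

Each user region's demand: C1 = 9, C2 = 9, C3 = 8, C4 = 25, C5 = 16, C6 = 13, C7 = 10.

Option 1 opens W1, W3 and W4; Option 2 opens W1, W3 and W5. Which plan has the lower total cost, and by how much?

Option 1 is cheaper by 4.

Option 1: {W1, W3, W4}: C1→W1 8·9=72, C2→W3 6·9=54, C3→W4 5·8=40, C4→W3 2·25=50, C5→W1 3·16=48, C6→W3 5·13=65, C7→W3 7·10=70. Service 399; fixed 75; total 474.
Option 2: {W1, W3, W5}: C1→W1 8·9=72, C2→W5 5·9=45, C3→W1 9·8=72, C4→W3 2·25=50, C5→W1 3·16=48, C6→W3 5·13=65, C7→W5 3·10=30. Service 382; fixed 96; total 478.
Difference: |474 − 478| = 4.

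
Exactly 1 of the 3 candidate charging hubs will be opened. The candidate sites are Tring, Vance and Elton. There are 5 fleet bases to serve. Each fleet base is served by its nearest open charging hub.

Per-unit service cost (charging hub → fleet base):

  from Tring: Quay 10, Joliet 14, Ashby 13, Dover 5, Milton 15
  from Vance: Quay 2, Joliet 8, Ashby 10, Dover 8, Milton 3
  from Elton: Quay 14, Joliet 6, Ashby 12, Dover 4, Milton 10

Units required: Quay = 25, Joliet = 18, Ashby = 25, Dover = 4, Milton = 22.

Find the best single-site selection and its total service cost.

With exactly 1 open, each fleet base uses its cheapest among the chosen.
{Vance}: Quay→Vance 2·25=50, Joliet→Vance 8·18=144, Ashby→Vance 10·25=250, Dover→Vance 8·4=32, Milton→Vance 3·22=66. Service cost 542.
{Elton}: service cost 994
{Tring}: service cost 1177
Among all 3 size-1 choices, {Vance} is lowest.

Choose Vance only; total service cost 542.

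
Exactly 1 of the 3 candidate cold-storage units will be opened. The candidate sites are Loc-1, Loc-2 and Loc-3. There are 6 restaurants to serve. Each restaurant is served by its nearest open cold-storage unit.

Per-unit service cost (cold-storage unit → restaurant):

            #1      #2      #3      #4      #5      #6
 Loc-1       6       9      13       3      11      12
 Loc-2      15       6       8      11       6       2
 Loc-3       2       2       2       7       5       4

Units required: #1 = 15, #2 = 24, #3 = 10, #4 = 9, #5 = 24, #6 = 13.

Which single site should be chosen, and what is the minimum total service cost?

Choose Loc-3 only; total service cost 333.

With exactly 1 open, each restaurant uses its cheapest among the chosen.
{Loc-3}: #1→Loc-3 2·15=30, #2→Loc-3 2·24=48, #3→Loc-3 2·10=20, #4→Loc-3 7·9=63, #5→Loc-3 5·24=120, #6→Loc-3 4·13=52. Service cost 333.
{Loc-2}: service cost 718
{Loc-1}: service cost 883
Among all 3 size-1 choices, {Loc-3} is lowest.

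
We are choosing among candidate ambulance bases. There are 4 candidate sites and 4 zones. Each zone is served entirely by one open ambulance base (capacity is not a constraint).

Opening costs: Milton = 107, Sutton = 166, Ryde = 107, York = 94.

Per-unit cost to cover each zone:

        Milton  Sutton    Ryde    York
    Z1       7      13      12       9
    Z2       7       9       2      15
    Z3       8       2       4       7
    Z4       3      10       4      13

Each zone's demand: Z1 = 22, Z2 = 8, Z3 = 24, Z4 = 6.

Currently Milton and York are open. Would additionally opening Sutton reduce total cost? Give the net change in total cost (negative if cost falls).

No — net change +46 (cost rises by 46).

Current service cost with {Milton, York}: 396.
Adding Sutton: each zone re-picks its cheapest; new service cost 276, saving 120.
Extra fixed cost: 166. Net change = 166 − 120 = 46.
(Totals: 597 → 643.)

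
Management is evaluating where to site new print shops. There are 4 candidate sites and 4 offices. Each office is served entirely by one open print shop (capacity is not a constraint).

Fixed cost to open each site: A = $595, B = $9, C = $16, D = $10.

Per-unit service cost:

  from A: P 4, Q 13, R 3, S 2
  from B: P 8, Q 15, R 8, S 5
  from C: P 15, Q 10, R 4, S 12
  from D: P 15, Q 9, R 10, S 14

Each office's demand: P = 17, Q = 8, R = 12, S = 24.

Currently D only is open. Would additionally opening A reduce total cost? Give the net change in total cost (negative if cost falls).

Current service cost with {D}: 783.
Adding A: each office re-picks its cheapest; new service cost 224, saving 559.
Extra fixed cost: 595. Net change = 595 − 559 = 36.
(Totals: 793 → 829.)

No — net change +36 (cost rises by 36).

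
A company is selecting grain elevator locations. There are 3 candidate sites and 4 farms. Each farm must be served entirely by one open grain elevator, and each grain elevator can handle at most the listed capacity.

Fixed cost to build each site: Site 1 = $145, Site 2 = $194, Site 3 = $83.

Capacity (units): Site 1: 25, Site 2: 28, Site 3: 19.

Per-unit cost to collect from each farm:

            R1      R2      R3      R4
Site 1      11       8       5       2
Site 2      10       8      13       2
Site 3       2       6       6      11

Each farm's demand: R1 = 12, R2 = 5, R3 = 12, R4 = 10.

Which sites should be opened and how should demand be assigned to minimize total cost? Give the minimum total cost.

Minimum total cost: 362

Open {Site 1, Site 3}: R1→Site 3 2·12=24, R2→Site 3 6·5=30, R3→Site 1 5·12=60, R4→Site 1 2·10=20.
Loads: Site 1 carries 22/25, Site 3 carries 17/19. Service 134; fixed 228; total 362.
Next best feasible plan costs 482.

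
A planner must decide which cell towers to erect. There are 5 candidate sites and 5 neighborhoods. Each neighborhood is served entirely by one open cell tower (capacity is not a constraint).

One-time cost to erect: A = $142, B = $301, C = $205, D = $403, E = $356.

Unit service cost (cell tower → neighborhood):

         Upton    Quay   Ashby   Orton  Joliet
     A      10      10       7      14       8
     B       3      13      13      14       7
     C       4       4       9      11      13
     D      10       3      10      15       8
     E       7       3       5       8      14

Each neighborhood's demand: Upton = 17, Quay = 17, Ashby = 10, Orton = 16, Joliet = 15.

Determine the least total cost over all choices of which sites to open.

For any fixed open set, each neighborhood goes to its cheapest open site; total = fixed + service.
{C}: Upton→C 4·17=68, Quay→C 4·17=68, Ashby→C 9·10=90, Orton→C 11·16=176, Joliet→C 13·15=195. Service 597; fixed 205; total 802.
{A, C}: Upton→C 4·17=68, Quay→C 4·17=68, Ashby→A 7·10=70, Orton→C 11·16=176, Joliet→A 8·15=120. Service 502; fixed 347; total 849.
{A}: Upton→A 10·17=170, Quay→A 10·17=170, Ashby→A 7·10=70, Orton→A 14·16=224, Joliet→A 8·15=120. Service 754; fixed 142; total 896.
{A, B, C, D, E}: service 385 + fixed 1407 = 1792
No other subset beats 802.

Minimum total cost: 802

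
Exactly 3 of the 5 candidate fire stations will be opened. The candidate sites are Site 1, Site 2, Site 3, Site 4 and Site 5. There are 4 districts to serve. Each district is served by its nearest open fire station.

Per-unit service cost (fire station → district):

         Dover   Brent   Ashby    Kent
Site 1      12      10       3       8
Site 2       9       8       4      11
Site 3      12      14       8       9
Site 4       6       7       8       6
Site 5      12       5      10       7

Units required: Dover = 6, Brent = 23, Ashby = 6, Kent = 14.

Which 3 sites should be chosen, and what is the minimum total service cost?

Choose Site 1, Site 4 and Site 5; total service cost 253.

With exactly 3 open, each district uses its cheapest among the chosen.
{Site 1, Site 4, Site 5}: Dover→Site 4 6·6=36, Brent→Site 5 5·23=115, Ashby→Site 1 3·6=18, Kent→Site 4 6·14=84. Service cost 253.
{Site 2, Site 4, Site 5}: service cost 259
{Site 3, Site 4, Site 5}: service cost 283
Among all 10 size-3 choices, {Site 1, Site 4, Site 5} is lowest.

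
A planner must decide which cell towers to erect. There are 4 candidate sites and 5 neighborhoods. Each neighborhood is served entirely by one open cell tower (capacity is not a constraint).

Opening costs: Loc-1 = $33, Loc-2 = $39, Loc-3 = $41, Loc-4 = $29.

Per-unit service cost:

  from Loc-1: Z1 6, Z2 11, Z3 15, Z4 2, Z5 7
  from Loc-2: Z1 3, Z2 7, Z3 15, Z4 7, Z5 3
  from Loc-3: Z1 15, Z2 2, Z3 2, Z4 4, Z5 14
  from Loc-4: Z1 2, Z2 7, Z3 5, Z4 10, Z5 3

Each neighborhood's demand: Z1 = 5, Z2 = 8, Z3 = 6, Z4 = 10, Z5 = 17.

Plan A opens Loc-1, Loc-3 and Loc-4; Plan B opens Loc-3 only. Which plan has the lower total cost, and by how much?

Plan A is cheaper by 210.

Plan A: {Loc-1, Loc-3, Loc-4}: Z1→Loc-4 2·5=10, Z2→Loc-3 2·8=16, Z3→Loc-3 2·6=12, Z4→Loc-1 2·10=20, Z5→Loc-4 3·17=51. Service 109; fixed 103; total 212.
Plan B: {Loc-3}: Z1→Loc-3 15·5=75, Z2→Loc-3 2·8=16, Z3→Loc-3 2·6=12, Z4→Loc-3 4·10=40, Z5→Loc-3 14·17=238. Service 381; fixed 41; total 422.
Difference: |212 − 422| = 210.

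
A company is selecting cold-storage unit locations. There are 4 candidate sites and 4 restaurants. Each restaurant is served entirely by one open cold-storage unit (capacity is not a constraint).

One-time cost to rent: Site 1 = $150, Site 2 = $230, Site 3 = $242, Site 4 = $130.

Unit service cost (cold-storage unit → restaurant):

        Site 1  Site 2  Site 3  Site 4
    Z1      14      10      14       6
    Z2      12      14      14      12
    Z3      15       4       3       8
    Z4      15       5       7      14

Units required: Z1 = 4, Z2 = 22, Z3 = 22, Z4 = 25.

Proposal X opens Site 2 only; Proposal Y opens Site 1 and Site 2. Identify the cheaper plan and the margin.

Proposal X is cheaper by 106.

Proposal X: {Site 2}: Z1→Site 2 10·4=40, Z2→Site 2 14·22=308, Z3→Site 2 4·22=88, Z4→Site 2 5·25=125. Service 561; fixed 230; total 791.
Proposal Y: {Site 1, Site 2}: Z1→Site 2 10·4=40, Z2→Site 1 12·22=264, Z3→Site 2 4·22=88, Z4→Site 2 5·25=125. Service 517; fixed 380; total 897.
Difference: |791 − 897| = 106.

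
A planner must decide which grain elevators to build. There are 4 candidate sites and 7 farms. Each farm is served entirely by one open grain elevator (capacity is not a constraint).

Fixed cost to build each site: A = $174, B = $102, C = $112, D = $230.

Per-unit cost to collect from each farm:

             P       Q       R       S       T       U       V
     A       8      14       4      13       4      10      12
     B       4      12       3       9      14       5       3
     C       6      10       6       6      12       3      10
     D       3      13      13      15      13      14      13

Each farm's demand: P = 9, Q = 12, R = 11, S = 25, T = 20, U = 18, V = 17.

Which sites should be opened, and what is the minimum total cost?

Open B and C; minimum total cost 898.

For any fixed open set, each farm goes to its cheapest open site; total = fixed + service.
{B, C}: P→B 4·9=36, Q→C 10·12=120, R→B 3·11=33, S→C 6·25=150, T→C 12·20=240, U→C 3·18=54, V→B 3·17=51. Service 684; fixed 214; total 898.
{A, B, C}: P→B 4·9=36, Q→C 10·12=120, R→B 3·11=33, S→C 6·25=150, T→A 4·20=80, U→C 3·18=54, V→B 3·17=51. Service 524; fixed 388; total 912.
{A, B}: P→B 4·9=36, Q→B 12·12=144, R→B 3·11=33, S→B 9·25=225, T→A 4·20=80, U→B 5·18=90, V→B 3·17=51. Service 659; fixed 276; total 935.
{A, B, C, D}: P→D 3·9=27, Q→C 10·12=120, R→B 3·11=33, S→C 6·25=150, T→A 4·20=80, U→C 3·18=54, V→B 3·17=51. Service 515; fixed 618; total 1133.
(All 15 nonempty subsets were checked; B and C is lowest.)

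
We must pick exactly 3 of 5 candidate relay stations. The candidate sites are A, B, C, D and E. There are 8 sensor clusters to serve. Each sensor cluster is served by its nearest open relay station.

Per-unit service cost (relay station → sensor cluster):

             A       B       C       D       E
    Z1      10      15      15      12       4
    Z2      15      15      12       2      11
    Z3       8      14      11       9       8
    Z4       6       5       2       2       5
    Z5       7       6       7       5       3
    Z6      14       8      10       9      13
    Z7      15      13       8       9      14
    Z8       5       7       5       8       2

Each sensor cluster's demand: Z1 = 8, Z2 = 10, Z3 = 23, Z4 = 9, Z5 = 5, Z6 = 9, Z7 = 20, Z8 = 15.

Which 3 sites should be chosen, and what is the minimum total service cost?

With exactly 3 open, each sensor cluster uses its cheapest among the chosen.
{C, D, E}: Z1→E 4·8=32, Z2→D 2·10=20, Z3→E 8·23=184, Z4→C 2·9=18, Z5→E 3·5=15, Z6→D 9·9=81, Z7→C 8·20=160, Z8→E 2·15=30. Service cost 540.
{B, D, E}: service cost 551
{A, D, E}: service cost 560
Among all 10 size-3 choices, {C, D, E} is lowest.

Choose C, D and E; total service cost 540.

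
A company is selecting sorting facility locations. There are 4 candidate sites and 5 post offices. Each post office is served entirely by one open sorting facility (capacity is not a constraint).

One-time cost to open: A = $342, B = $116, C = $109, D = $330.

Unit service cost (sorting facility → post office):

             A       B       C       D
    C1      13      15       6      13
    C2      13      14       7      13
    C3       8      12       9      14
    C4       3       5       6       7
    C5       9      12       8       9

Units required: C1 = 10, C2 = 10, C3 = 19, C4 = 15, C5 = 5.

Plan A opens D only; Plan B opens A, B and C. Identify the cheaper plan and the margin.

Plan B is cheaper by 72.

Plan A: {D}: C1→D 13·10=130, C2→D 13·10=130, C3→D 14·19=266, C4→D 7·15=105, C5→D 9·5=45. Service 676; fixed 330; total 1006.
Plan B: {A, B, C}: C1→C 6·10=60, C2→C 7·10=70, C3→A 8·19=152, C4→A 3·15=45, C5→C 8·5=40. Service 367; fixed 567; total 934.
Difference: |1006 − 934| = 72.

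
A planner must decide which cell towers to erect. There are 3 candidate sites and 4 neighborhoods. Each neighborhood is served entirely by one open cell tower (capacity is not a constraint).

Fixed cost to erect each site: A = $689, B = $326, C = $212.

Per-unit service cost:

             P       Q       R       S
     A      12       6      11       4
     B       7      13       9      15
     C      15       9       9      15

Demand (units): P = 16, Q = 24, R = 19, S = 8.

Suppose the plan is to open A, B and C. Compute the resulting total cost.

Each neighborhood is assigned to its cheapest site among the open ones.
{A, B, C}: P→B 7·16=112, Q→A 6·24=144, R→B 9·19=171, S→A 4·8=32. Service 459; fixed 1227; total 1686.

Total cost: 1686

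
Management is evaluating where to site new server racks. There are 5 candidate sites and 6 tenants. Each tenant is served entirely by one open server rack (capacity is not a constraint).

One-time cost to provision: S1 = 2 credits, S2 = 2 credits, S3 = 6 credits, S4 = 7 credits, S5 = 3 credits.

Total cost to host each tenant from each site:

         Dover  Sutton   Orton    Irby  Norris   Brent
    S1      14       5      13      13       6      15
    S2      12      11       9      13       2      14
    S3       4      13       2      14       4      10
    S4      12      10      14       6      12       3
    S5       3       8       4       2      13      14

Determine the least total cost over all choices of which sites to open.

For any fixed open set, each tenant goes to its cheapest open site; total = fixed + service.
{S1, S2, S4, S5}: Dover→S5 3, Sutton→S1 5, Orton→S5 4, Irby→S5 2, Norris→S2 2, Brent→S4 3. Service 19; fixed 14; total 33.
{S2, S4, S5}: service 22 + fixed 12 = 34
{S1, S4, S5}: Dover→S5 3, Sutton→S1 5, Orton→S5 4, Irby→S5 2, Norris→S1 6, Brent→S4 3. Service 23; fixed 12; total 35.
{S1, S2, S3, S4, S5}: service 17 + fixed 20 = 37
No other subset beats 33.

Minimum total cost: 33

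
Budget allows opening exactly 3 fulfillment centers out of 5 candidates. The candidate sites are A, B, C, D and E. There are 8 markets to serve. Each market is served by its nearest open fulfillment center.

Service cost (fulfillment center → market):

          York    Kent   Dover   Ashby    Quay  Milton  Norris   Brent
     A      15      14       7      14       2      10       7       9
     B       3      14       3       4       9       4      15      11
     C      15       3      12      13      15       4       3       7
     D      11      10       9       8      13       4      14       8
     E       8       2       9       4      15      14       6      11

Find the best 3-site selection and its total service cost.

With exactly 3 open, each market uses its cheapest among the chosen.
{A, B, C}: York→B 3, Kent→C 3, Dover→B 3, Ashby→B 4, Quay→A 2, Milton→B 4, Norris→C 3, Brent→C 7. Service cost 29.
{A, B, E}: service cost 33
{B, C, E}: service cost 35
Among all 10 size-3 choices, {A, B, C} is lowest.

Choose A, B and C; total service cost 29.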